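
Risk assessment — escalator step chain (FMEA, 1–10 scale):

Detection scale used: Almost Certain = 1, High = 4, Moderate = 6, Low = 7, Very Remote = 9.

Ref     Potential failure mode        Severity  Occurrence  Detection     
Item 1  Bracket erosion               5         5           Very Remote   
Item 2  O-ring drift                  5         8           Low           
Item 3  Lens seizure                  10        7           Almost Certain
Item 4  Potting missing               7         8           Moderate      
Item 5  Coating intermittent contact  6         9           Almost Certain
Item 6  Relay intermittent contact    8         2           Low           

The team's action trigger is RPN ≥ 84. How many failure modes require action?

4

RPN = Severity × Occurrence × Detection:
  Item 1: 5 × 5 × 9 = 225
  Item 2: 5 × 8 × 7 = 280
  Item 3: 10 × 7 × 1 = 70
  Item 4: 7 × 8 × 6 = 336
  Item 5: 6 × 9 × 1 = 54
  Item 6: 8 × 2 × 7 = 112
Modes with RPN ≥ 84: Item 1 (225), Item 2 (280), Item 4 (336), Item 6 (112) → 4.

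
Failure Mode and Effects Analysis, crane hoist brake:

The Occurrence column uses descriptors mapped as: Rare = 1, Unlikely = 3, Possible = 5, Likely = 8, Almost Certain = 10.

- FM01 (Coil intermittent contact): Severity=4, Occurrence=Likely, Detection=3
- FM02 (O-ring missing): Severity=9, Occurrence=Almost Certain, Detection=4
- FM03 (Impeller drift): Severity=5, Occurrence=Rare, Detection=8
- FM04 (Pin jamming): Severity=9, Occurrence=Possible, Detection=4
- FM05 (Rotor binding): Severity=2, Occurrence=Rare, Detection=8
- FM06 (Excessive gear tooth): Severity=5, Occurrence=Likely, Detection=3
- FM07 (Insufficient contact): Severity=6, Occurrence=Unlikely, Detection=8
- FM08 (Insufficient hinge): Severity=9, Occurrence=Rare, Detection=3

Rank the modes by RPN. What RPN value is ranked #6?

RPN = Severity × Occurrence × Detection:
  FM01: 4 × 8 × 3 = 96
  FM02: 9 × 10 × 4 = 360
  FM03: 5 × 1 × 8 = 40
  FM04: 9 × 5 × 4 = 180
  FM05: 2 × 1 × 8 = 16
  FM06: 5 × 8 × 3 = 120
  FM07: 6 × 3 × 8 = 144
  FM08: 9 × 1 × 3 = 27
Sorted descending: 360, 180, 144, 120, 96, 40, 27, 16.
The sixth-highest RPN is 40 (FM03).

40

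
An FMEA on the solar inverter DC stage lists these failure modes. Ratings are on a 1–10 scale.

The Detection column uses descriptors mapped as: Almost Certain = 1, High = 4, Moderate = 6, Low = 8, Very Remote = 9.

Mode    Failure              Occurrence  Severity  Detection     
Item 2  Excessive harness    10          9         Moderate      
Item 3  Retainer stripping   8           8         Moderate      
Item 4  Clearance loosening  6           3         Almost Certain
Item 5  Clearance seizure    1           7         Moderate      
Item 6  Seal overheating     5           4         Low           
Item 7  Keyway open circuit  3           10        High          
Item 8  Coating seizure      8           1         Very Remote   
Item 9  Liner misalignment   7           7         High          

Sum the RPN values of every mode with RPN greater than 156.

RPN = Severity × Occurrence × Detection:
  Item 2: 9 × 10 × 6 = 540
  Item 3: 8 × 8 × 6 = 384
  Item 4: 3 × 6 × 1 = 18
  Item 5: 7 × 1 × 6 = 42
  Item 6: 4 × 5 × 8 = 160
  Item 7: 10 × 3 × 4 = 120
  Item 8: 1 × 8 × 9 = 72
  Item 9: 7 × 7 × 4 = 196
RPN > 156: Item 2 (540), Item 3 (384), Item 6 (160), Item 9 (196).
Sum: 540 + 384 + 160 + 196 = 1280.

1280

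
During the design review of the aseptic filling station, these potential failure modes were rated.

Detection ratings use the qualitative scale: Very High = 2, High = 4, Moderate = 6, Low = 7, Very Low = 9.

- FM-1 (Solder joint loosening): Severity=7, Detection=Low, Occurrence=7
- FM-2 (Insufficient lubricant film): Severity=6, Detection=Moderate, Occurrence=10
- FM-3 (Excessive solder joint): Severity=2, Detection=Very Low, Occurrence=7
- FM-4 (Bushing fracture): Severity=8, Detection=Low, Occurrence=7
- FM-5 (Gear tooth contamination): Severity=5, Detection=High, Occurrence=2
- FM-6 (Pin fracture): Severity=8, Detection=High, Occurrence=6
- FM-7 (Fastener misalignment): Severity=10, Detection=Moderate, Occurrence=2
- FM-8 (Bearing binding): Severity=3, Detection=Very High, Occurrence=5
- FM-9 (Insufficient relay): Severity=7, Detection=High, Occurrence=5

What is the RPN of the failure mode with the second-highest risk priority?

RPN = Severity × Occurrence × Detection:
  FM-1: 7 × 7 × 7 = 343
  FM-2: 6 × 10 × 6 = 360
  FM-3: 2 × 7 × 9 = 126
  FM-4: 8 × 7 × 7 = 392
  FM-5: 5 × 2 × 4 = 40
  FM-6: 8 × 6 × 4 = 192
  FM-7: 10 × 2 × 6 = 120
  FM-8: 3 × 5 × 2 = 30
  FM-9: 7 × 5 × 4 = 140
Sorted descending: 392, 360, 343, 192, 140, 126, 120, 40, 30.
The second-highest RPN is 360 (FM-2).

360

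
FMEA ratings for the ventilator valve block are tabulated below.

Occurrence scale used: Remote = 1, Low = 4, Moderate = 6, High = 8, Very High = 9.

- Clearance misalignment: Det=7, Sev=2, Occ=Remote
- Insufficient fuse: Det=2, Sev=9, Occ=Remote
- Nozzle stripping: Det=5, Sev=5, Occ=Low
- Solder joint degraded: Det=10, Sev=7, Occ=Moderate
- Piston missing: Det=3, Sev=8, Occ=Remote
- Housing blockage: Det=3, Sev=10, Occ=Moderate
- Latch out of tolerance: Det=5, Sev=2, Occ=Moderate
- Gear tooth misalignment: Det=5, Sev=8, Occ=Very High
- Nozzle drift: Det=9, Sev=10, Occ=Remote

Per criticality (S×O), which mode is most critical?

Gear tooth misalignment

Criticality = Severity × Occurrence:
  Clearance misalignment: 2 × 1 = 2
  Insufficient fuse: 9 × 1 = 9
  Nozzle stripping: 5 × 4 = 20
  Solder joint degraded: 7 × 6 = 42
  Piston missing: 8 × 1 = 8
  Housing blockage: 10 × 6 = 60
  Latch out of tolerance: 2 × 6 = 12
  Gear tooth misalignment: 8 × 9 = 72
  Nozzle drift: 10 × 1 = 10
Highest criticality is 72 → Gear tooth misalignment.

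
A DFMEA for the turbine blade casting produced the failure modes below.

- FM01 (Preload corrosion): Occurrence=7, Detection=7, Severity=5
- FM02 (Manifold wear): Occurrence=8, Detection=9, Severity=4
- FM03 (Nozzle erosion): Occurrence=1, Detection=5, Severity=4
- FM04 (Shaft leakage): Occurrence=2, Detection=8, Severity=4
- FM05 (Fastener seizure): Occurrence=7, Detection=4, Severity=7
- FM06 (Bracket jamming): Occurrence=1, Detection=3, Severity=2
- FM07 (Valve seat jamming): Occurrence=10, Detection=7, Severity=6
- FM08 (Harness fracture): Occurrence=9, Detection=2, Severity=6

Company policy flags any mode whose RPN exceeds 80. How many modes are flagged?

5

RPN = Severity × Occurrence × Detection:
  FM01: 5 × 7 × 7 = 245
  FM02: 4 × 8 × 9 = 288
  FM03: 4 × 1 × 5 = 20
  FM04: 4 × 2 × 8 = 64
  FM05: 7 × 7 × 4 = 196
  FM06: 2 × 1 × 3 = 6
  FM07: 6 × 10 × 7 = 420
  FM08: 6 × 9 × 2 = 108
Modes with RPN > 80: FM01 (245), FM02 (288), FM05 (196), FM07 (420), FM08 (108) → 5.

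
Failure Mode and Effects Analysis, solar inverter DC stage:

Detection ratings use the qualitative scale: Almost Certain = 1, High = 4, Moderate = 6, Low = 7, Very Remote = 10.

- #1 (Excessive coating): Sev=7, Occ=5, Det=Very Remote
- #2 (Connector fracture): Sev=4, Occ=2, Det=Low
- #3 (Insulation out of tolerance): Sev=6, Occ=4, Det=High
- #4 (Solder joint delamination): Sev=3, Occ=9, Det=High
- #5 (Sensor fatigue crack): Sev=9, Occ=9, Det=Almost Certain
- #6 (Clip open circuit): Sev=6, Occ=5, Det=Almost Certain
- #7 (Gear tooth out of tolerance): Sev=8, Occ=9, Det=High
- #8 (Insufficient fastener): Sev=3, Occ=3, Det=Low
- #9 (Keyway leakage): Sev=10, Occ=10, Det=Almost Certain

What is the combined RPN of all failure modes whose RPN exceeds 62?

1086

RPN = Severity × Occurrence × Detection:
  #1: 7 × 5 × 10 = 350
  #2: 4 × 2 × 7 = 56
  #3: 6 × 4 × 4 = 96
  #4: 3 × 9 × 4 = 108
  #5: 9 × 9 × 1 = 81
  #6: 6 × 5 × 1 = 30
  #7: 8 × 9 × 4 = 288
  #8: 3 × 3 × 7 = 63
  #9: 10 × 10 × 1 = 100
RPN > 62: #1 (350), #3 (96), #4 (108), #5 (81), #7 (288), #8 (63), #9 (100).
Sum: 350 + 96 + 108 + 81 + 288 + 63 + 100 = 1086.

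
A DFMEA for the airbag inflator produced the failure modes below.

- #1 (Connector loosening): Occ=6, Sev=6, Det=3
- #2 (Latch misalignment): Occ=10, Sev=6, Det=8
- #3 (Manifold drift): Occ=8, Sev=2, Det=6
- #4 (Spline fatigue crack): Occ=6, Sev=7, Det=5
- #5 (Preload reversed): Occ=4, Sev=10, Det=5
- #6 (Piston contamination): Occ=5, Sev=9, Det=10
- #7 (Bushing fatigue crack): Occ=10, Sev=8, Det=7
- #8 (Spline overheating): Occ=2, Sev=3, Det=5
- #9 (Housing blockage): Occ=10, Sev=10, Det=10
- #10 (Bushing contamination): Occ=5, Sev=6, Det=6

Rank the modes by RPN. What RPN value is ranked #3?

RPN = Severity × Occurrence × Detection:
  #1: 6 × 6 × 3 = 108
  #2: 6 × 10 × 8 = 480
  #3: 2 × 8 × 6 = 96
  #4: 7 × 6 × 5 = 210
  #5: 10 × 4 × 5 = 200
  #6: 9 × 5 × 10 = 450
  #7: 8 × 10 × 7 = 560
  #8: 3 × 2 × 5 = 30
  #9: 10 × 10 × 10 = 1000
  #10: 6 × 5 × 6 = 180
Sorted descending: 1000, 560, 480, 450, 210, 200, 180, 108, 96, 30.
The third-highest RPN is 480 (#2).

480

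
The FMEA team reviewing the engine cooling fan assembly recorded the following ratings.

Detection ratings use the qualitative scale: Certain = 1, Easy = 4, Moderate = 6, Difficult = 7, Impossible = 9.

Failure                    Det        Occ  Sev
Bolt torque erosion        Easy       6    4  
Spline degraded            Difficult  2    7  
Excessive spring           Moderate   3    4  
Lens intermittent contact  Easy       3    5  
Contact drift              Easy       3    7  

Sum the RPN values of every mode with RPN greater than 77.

278

RPN = Severity × Occurrence × Detection:
  Bolt torque erosion: 4 × 6 × 4 = 96
  Spline degraded: 7 × 2 × 7 = 98
  Excessive spring: 4 × 3 × 6 = 72
  Lens intermittent contact: 5 × 3 × 4 = 60
  Contact drift: 7 × 3 × 4 = 84
RPN > 77: Bolt torque erosion (96), Spline degraded (98), Contact drift (84).
Sum: 96 + 98 + 84 = 278.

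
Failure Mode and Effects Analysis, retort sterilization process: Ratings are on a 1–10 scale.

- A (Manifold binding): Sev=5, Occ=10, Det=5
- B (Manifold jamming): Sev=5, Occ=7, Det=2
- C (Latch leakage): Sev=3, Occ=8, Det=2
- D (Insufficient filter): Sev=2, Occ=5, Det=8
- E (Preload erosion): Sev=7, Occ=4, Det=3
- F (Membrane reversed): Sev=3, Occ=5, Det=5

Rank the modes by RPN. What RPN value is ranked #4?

RPN = Severity × Occurrence × Detection:
  A: 5 × 10 × 5 = 250
  B: 5 × 7 × 2 = 70
  C: 3 × 8 × 2 = 48
  D: 2 × 5 × 8 = 80
  E: 7 × 4 × 3 = 84
  F: 3 × 5 × 5 = 75
Sorted descending: 250, 84, 80, 75, 70, 48.
The fourth-highest RPN is 75 (F).

75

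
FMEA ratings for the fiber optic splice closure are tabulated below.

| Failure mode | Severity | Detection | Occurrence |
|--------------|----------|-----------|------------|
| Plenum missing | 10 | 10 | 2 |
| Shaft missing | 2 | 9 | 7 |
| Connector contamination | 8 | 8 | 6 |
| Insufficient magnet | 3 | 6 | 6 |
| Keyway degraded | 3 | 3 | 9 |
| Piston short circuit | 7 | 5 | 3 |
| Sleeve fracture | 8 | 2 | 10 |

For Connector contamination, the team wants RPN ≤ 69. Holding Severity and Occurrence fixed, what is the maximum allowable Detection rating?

Connector contamination: S=8, O=6, D=8 → current RPN = 384.
Fixed product = 48. Need 48 × D ≤ 69, so D ≤ 69/48 = 1.44.
Maximum integer Detection rating = 1 (gives RPN 48; D=2 would give 96 > 69).

1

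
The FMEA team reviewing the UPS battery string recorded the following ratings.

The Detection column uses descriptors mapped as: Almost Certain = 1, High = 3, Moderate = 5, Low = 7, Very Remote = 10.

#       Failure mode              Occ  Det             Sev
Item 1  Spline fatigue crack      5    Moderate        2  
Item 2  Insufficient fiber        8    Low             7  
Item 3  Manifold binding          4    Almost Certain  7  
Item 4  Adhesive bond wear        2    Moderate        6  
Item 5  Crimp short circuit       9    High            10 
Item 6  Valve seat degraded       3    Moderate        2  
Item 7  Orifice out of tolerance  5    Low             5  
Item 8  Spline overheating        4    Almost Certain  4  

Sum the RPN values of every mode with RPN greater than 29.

RPN = Severity × Occurrence × Detection:
  Item 1: 2 × 5 × 5 = 50
  Item 2: 7 × 8 × 7 = 392
  Item 3: 7 × 4 × 1 = 28
  Item 4: 6 × 2 × 5 = 60
  Item 5: 10 × 9 × 3 = 270
  Item 6: 2 × 3 × 5 = 30
  Item 7: 5 × 5 × 7 = 175
  Item 8: 4 × 4 × 1 = 16
RPN > 29: Item 1 (50), Item 2 (392), Item 4 (60), Item 5 (270), Item 6 (30), Item 7 (175).
Sum: 50 + 392 + 60 + 270 + 30 + 175 = 977.

977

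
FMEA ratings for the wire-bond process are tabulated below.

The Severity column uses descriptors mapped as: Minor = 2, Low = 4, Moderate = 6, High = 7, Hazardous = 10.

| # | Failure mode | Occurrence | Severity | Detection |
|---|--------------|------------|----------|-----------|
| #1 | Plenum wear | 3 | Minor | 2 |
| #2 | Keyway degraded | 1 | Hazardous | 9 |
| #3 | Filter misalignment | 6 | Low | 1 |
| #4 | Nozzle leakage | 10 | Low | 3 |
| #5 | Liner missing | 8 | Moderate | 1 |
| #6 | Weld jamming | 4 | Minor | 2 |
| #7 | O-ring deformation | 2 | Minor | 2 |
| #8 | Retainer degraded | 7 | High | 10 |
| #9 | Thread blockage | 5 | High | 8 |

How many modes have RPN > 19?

RPN = Severity × Occurrence × Detection:
  #1: 2 × 3 × 2 = 12
  #2: 10 × 1 × 9 = 90
  #3: 4 × 6 × 1 = 24
  #4: 4 × 10 × 3 = 120
  #5: 6 × 8 × 1 = 48
  #6: 2 × 4 × 2 = 16
  #7: 2 × 2 × 2 = 8
  #8: 7 × 7 × 10 = 490
  #9: 7 × 5 × 8 = 280
Modes with RPN > 19: #2 (90), #3 (24), #4 (120), #5 (48), #8 (490), #9 (280) → 6.

6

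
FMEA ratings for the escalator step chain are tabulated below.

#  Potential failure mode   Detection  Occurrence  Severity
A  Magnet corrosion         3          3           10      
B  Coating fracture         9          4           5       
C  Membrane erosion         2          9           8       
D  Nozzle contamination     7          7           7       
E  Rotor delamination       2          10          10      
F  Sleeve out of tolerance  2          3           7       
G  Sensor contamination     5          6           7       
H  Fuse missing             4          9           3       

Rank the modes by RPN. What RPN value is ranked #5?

144

RPN = Severity × Occurrence × Detection:
  A: 10 × 3 × 3 = 90
  B: 5 × 4 × 9 = 180
  C: 8 × 9 × 2 = 144
  D: 7 × 7 × 7 = 343
  E: 10 × 10 × 2 = 200
  F: 7 × 3 × 2 = 42
  G: 7 × 6 × 5 = 210
  H: 3 × 9 × 4 = 108
Sorted descending: 343, 210, 200, 180, 144, 108, 90, 42.
The fifth-highest RPN is 144 (C).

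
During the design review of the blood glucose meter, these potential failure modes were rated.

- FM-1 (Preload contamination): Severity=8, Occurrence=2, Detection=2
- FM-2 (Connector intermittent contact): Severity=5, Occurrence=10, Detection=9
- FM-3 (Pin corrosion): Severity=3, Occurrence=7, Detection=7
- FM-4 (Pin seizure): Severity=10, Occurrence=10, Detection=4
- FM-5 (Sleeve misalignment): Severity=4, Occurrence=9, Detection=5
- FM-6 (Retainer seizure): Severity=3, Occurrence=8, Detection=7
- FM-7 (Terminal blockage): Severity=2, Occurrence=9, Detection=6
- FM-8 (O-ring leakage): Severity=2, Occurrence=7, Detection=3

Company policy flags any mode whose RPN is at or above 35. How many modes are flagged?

RPN = Severity × Occurrence × Detection:
  FM-1: 8 × 2 × 2 = 32
  FM-2: 5 × 10 × 9 = 450
  FM-3: 3 × 7 × 7 = 147
  FM-4: 10 × 10 × 4 = 400
  FM-5: 4 × 9 × 5 = 180
  FM-6: 3 × 8 × 7 = 168
  FM-7: 2 × 9 × 6 = 108
  FM-8: 2 × 7 × 3 = 42
Modes with RPN ≥ 35: FM-2 (450), FM-3 (147), FM-4 (400), FM-5 (180), FM-6 (168), FM-7 (108), FM-8 (42) → 7.

7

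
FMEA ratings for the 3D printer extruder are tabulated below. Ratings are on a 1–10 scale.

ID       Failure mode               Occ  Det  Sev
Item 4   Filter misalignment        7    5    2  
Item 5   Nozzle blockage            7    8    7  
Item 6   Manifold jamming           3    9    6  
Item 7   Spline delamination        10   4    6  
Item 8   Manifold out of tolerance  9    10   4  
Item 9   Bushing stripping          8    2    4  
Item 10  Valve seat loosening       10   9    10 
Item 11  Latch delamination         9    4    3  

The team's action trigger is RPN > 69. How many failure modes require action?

7

RPN = Severity × Occurrence × Detection:
  Item 4: 2 × 7 × 5 = 70
  Item 5: 7 × 7 × 8 = 392
  Item 6: 6 × 3 × 9 = 162
  Item 7: 6 × 10 × 4 = 240
  Item 8: 4 × 9 × 10 = 360
  Item 9: 4 × 8 × 2 = 64
  Item 10: 10 × 10 × 9 = 900
  Item 11: 3 × 9 × 4 = 108
Modes with RPN > 69: Item 4 (70), Item 5 (392), Item 6 (162), Item 7 (240), Item 8 (360), Item 10 (900), Item 11 (108) → 7.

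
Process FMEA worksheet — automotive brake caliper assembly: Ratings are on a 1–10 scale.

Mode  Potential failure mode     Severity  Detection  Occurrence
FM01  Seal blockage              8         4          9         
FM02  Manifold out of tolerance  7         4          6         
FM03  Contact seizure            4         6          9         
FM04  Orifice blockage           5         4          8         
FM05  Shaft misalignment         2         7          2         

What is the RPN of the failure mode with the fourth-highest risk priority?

RPN = Severity × Occurrence × Detection:
  FM01: 8 × 9 × 4 = 288
  FM02: 7 × 6 × 4 = 168
  FM03: 4 × 9 × 6 = 216
  FM04: 5 × 8 × 4 = 160
  FM05: 2 × 2 × 7 = 28
Sorted descending: 288, 216, 168, 160, 28.
The fourth-highest RPN is 160 (FM04).

160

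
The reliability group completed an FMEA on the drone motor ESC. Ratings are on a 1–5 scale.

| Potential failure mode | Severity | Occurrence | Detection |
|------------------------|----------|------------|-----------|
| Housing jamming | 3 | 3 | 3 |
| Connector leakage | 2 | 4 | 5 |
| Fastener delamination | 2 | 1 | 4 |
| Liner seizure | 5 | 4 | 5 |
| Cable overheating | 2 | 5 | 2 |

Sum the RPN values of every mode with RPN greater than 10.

RPN = Severity × Occurrence × Detection:
  Housing jamming: 3 × 3 × 3 = 27
  Connector leakage: 2 × 4 × 5 = 40
  Fastener delamination: 2 × 1 × 4 = 8
  Liner seizure: 5 × 4 × 5 = 100
  Cable overheating: 2 × 5 × 2 = 20
RPN > 10: Housing jamming (27), Connector leakage (40), Liner seizure (100), Cable overheating (20).
Sum: 27 + 40 + 100 + 20 = 187.

187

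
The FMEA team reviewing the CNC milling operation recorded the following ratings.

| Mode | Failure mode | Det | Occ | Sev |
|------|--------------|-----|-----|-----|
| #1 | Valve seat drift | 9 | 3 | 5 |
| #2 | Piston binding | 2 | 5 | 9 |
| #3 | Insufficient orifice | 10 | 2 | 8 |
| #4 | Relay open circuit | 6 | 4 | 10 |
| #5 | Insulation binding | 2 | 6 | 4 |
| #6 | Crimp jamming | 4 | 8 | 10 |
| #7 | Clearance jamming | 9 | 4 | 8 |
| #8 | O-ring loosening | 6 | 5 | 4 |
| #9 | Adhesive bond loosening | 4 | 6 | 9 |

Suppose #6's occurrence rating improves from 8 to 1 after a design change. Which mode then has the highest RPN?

#7

RPN = Severity × Occurrence × Detection:
  #1: 5 × 3 × 9 = 135
  #2: 9 × 5 × 2 = 90
  #3: 8 × 2 × 10 = 160
  #4: 10 × 4 × 6 = 240
  #5: 4 × 6 × 2 = 48
  #6: 10 × 8 × 4 = 320
  #7: 8 × 4 × 9 = 288
  #8: 4 × 5 × 6 = 120
  #9: 9 × 6 × 4 = 216
After action: #6 → 10 × 1 × 4 = 40.
Revised RPNs: #7=288, #4=240, #9=216, #3=160, #1=135, #8=120, #2=90, #5=48, #6=40.
Highest is now #7 (288).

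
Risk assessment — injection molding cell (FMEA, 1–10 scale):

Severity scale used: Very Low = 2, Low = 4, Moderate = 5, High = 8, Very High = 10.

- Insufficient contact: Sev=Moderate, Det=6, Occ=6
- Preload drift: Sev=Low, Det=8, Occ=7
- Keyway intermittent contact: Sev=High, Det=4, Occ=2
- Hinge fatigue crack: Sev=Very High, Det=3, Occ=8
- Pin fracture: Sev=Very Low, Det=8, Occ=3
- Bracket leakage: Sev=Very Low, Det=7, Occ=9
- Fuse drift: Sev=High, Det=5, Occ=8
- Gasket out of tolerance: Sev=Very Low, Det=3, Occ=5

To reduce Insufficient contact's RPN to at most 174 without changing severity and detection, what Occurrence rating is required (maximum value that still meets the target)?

Insufficient contact: S=5, O=6, D=6 → current RPN = 180.
Fixed product = 30. Need 30 × O ≤ 174, so O ≤ 174/30 = 5.80.
Maximum integer Occurrence rating = 5 (gives RPN 150; O=6 would give 180 > 174).

5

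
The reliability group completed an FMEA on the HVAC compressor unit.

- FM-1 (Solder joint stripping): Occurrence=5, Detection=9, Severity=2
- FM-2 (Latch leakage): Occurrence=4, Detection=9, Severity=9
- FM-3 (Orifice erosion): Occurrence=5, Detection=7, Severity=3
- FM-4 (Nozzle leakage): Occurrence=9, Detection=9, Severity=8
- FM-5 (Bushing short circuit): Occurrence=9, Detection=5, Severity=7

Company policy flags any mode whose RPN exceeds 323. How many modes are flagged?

RPN = Severity × Occurrence × Detection:
  FM-1: 2 × 5 × 9 = 90
  FM-2: 9 × 4 × 9 = 324
  FM-3: 3 × 5 × 7 = 105
  FM-4: 8 × 9 × 9 = 648
  FM-5: 7 × 9 × 5 = 315
Modes with RPN > 323: FM-2 (324), FM-4 (648) → 2.

2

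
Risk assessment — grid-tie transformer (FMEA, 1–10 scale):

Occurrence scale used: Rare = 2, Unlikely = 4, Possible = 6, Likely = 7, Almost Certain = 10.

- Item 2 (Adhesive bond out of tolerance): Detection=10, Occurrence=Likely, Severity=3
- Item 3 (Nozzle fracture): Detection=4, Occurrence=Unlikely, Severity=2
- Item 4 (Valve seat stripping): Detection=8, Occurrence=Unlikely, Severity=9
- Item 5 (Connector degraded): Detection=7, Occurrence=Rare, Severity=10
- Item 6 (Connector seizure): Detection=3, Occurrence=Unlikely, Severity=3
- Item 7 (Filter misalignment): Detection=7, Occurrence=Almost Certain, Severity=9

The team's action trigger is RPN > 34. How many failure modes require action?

5

RPN = Severity × Occurrence × Detection:
  Item 2: 3 × 7 × 10 = 210
  Item 3: 2 × 4 × 4 = 32
  Item 4: 9 × 4 × 8 = 288
  Item 5: 10 × 2 × 7 = 140
  Item 6: 3 × 4 × 3 = 36
  Item 7: 9 × 10 × 7 = 630
Modes with RPN > 34: Item 2 (210), Item 4 (288), Item 5 (140), Item 6 (36), Item 7 (630) → 5.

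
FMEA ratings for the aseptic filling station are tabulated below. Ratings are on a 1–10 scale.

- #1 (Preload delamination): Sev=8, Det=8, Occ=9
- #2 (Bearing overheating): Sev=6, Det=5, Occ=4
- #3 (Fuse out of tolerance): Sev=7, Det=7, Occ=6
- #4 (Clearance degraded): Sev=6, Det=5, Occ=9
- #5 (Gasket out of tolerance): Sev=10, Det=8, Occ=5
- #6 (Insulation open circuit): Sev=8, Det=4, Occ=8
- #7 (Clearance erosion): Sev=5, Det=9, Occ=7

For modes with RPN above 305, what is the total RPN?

1291

RPN = Severity × Occurrence × Detection:
  #1: 8 × 9 × 8 = 576
  #2: 6 × 4 × 5 = 120
  #3: 7 × 6 × 7 = 294
  #4: 6 × 9 × 5 = 270
  #5: 10 × 5 × 8 = 400
  #6: 8 × 8 × 4 = 256
  #7: 5 × 7 × 9 = 315
RPN > 305: #1 (576), #5 (400), #7 (315).
Sum: 576 + 400 + 315 = 1291.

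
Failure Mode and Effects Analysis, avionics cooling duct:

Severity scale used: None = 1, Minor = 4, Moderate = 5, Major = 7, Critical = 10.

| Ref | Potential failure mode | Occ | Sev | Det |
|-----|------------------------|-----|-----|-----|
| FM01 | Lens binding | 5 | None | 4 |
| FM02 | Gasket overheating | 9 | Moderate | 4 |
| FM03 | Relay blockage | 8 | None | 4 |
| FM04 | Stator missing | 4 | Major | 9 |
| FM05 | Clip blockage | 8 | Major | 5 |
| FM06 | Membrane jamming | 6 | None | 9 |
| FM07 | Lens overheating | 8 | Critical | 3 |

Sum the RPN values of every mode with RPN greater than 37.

1006

RPN = Severity × Occurrence × Detection:
  FM01: 1 × 5 × 4 = 20
  FM02: 5 × 9 × 4 = 180
  FM03: 1 × 8 × 4 = 32
  FM04: 7 × 4 × 9 = 252
  FM05: 7 × 8 × 5 = 280
  FM06: 1 × 6 × 9 = 54
  FM07: 10 × 8 × 3 = 240
RPN > 37: FM02 (180), FM04 (252), FM05 (280), FM06 (54), FM07 (240).
Sum: 180 + 252 + 280 + 54 + 240 = 1006.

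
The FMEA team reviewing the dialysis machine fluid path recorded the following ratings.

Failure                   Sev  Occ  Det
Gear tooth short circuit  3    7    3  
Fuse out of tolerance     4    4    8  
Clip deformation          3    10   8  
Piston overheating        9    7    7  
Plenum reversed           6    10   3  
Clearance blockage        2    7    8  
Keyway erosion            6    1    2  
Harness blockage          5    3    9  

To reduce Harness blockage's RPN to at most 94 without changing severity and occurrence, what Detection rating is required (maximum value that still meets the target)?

6

Harness blockage: S=5, O=3, D=9 → current RPN = 135.
Fixed product = 15. Need 15 × D ≤ 94, so D ≤ 94/15 = 6.27.
Maximum integer Detection rating = 6 (gives RPN 90; D=7 would give 105 > 94).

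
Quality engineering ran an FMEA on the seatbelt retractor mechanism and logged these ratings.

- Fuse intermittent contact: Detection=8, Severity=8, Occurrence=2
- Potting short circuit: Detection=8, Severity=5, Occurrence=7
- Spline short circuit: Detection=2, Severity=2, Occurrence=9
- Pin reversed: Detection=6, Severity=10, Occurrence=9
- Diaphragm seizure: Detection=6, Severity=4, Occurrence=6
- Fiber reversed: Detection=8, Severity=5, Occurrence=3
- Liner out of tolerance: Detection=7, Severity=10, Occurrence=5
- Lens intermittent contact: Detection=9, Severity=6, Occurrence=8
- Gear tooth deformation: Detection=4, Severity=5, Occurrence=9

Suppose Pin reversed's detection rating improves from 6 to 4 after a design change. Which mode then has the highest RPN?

Lens intermittent contact

RPN = Severity × Occurrence × Detection:
  Fuse intermittent contact: 8 × 2 × 8 = 128
  Potting short circuit: 5 × 7 × 8 = 280
  Spline short circuit: 2 × 9 × 2 = 36
  Pin reversed: 10 × 9 × 6 = 540
  Diaphragm seizure: 4 × 6 × 6 = 144
  Fiber reversed: 5 × 3 × 8 = 120
  Liner out of tolerance: 10 × 5 × 7 = 350
  Lens intermittent contact: 6 × 8 × 9 = 432
  Gear tooth deformation: 5 × 9 × 4 = 180
After action: Pin reversed → 10 × 9 × 4 = 360.
Revised RPNs: Lens intermittent contact=432, Pin reversed=360, Liner out of tolerance=350, Potting short circuit=280, Gear tooth deformation=180, Diaphragm seizure=144, Fuse intermittent contact=128, Fiber reversed=120, Spline short circuit=36.
Highest is now Lens intermittent contact (432).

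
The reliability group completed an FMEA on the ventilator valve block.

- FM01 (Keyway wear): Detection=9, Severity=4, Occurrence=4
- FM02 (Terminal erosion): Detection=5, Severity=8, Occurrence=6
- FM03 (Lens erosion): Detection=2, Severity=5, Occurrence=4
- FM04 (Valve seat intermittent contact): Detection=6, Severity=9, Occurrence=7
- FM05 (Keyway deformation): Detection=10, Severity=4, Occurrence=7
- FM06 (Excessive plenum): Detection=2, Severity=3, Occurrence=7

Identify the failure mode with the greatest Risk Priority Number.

FM04

RPN = Severity × Occurrence × Detection:
  FM01: 4 × 4 × 9 = 144
  FM02: 8 × 6 × 5 = 240
  FM03: 5 × 4 × 2 = 40
  FM04: 9 × 7 × 6 = 378
  FM05: 4 × 7 × 10 = 280
  FM06: 3 × 7 × 2 = 42
Highest RPN is 378 → FM04.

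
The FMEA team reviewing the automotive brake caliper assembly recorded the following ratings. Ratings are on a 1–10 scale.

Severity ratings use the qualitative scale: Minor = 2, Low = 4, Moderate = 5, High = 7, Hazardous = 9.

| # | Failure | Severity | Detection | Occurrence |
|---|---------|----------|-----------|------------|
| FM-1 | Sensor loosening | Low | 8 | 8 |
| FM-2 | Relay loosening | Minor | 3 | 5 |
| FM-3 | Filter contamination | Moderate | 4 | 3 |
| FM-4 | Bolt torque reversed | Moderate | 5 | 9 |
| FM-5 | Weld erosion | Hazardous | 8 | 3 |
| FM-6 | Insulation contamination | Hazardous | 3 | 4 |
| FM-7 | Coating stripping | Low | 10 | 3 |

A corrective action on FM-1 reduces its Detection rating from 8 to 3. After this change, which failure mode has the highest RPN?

FM-4

RPN = Severity × Occurrence × Detection:
  FM-1: 4 × 8 × 8 = 256
  FM-2: 2 × 5 × 3 = 30
  FM-3: 5 × 3 × 4 = 60
  FM-4: 5 × 9 × 5 = 225
  FM-5: 9 × 3 × 8 = 216
  FM-6: 9 × 4 × 3 = 108
  FM-7: 4 × 3 × 10 = 120
After action: FM-1 → 4 × 8 × 3 = 96.
Revised RPNs: FM-4=225, FM-5=216, FM-7=120, FM-6=108, FM-1=96, FM-3=60, FM-2=30.
Highest is now FM-4 (225).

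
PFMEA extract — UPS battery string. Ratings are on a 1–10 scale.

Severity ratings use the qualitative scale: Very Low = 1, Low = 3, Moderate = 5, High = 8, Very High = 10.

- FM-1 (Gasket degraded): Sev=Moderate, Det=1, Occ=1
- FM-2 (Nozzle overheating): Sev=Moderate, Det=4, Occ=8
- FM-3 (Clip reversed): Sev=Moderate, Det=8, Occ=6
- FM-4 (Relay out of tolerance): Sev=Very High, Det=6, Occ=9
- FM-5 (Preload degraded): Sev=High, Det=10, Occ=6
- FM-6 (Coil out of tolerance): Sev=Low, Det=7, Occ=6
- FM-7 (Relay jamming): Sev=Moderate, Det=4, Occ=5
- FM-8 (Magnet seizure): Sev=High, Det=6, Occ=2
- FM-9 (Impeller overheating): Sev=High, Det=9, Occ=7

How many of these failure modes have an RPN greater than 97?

7

RPN = Severity × Occurrence × Detection:
  FM-1: 5 × 1 × 1 = 5
  FM-2: 5 × 8 × 4 = 160
  FM-3: 5 × 6 × 8 = 240
  FM-4: 10 × 9 × 6 = 540
  FM-5: 8 × 6 × 10 = 480
  FM-6: 3 × 6 × 7 = 126
  FM-7: 5 × 5 × 4 = 100
  FM-8: 8 × 2 × 6 = 96
  FM-9: 8 × 7 × 9 = 504
Modes with RPN > 97: FM-2 (160), FM-3 (240), FM-4 (540), FM-5 (480), FM-6 (126), FM-7 (100), FM-9 (504) → 7.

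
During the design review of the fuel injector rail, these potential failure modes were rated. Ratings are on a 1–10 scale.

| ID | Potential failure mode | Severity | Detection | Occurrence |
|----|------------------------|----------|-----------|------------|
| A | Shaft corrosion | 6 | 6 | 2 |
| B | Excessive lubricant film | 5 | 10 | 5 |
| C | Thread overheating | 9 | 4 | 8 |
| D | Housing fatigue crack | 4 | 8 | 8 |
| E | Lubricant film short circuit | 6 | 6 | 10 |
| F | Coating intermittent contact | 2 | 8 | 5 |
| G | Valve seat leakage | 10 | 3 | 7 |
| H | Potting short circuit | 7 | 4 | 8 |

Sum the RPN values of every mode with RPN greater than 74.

RPN = Severity × Occurrence × Detection:
  A: 6 × 2 × 6 = 72
  B: 5 × 5 × 10 = 250
  C: 9 × 8 × 4 = 288
  D: 4 × 8 × 8 = 256
  E: 6 × 10 × 6 = 360
  F: 2 × 5 × 8 = 80
  G: 10 × 7 × 3 = 210
  H: 7 × 8 × 4 = 224
RPN > 74: B (250), C (288), D (256), E (360), F (80), G (210), H (224).
Sum: 250 + 288 + 256 + 360 + 80 + 210 + 224 = 1668.

1668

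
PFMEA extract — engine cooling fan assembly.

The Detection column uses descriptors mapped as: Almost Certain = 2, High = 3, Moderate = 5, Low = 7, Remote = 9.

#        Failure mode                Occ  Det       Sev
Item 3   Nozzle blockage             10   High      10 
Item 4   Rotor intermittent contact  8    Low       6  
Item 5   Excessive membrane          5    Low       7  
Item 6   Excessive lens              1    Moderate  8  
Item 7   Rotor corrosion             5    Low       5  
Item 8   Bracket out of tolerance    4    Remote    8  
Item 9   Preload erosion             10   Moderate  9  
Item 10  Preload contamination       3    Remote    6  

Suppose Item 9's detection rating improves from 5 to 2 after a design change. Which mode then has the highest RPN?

RPN = Severity × Occurrence × Detection:
  Item 3: 10 × 10 × 3 = 300
  Item 4: 6 × 8 × 7 = 336
  Item 5: 7 × 5 × 7 = 245
  Item 6: 8 × 1 × 5 = 40
  Item 7: 5 × 5 × 7 = 175
  Item 8: 8 × 4 × 9 = 288
  Item 9: 9 × 10 × 5 = 450
  Item 10: 6 × 3 × 9 = 162
After action: Item 9 → 9 × 10 × 2 = 180.
Revised RPNs: Item 4=336, Item 3=300, Item 8=288, Item 5=245, Item 9=180, Item 7=175, Item 10=162, Item 6=40.
Highest is now Item 4 (336).

Item 4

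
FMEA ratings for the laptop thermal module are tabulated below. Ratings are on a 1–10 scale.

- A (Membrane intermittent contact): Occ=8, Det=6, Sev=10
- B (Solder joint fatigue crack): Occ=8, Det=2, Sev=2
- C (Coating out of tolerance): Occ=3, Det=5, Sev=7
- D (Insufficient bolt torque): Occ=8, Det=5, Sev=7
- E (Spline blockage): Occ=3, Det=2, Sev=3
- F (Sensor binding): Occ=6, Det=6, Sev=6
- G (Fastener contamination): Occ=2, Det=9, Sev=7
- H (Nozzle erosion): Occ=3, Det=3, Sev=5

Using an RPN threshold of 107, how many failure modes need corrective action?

4

RPN = Severity × Occurrence × Detection:
  A: 10 × 8 × 6 = 480
  B: 2 × 8 × 2 = 32
  C: 7 × 3 × 5 = 105
  D: 7 × 8 × 5 = 280
  E: 3 × 3 × 2 = 18
  F: 6 × 6 × 6 = 216
  G: 7 × 2 × 9 = 126
  H: 5 × 3 × 3 = 45
Modes with RPN ≥ 107: A (480), D (280), F (216), G (126) → 4.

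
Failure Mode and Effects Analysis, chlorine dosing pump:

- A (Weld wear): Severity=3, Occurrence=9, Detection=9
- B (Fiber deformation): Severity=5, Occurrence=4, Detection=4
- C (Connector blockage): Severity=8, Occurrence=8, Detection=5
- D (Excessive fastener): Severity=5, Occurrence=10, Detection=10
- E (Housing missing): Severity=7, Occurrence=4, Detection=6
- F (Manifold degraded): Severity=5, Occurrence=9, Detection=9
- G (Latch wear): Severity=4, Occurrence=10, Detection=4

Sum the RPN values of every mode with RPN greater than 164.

RPN = Severity × Occurrence × Detection:
  A: 3 × 9 × 9 = 243
  B: 5 × 4 × 4 = 80
  C: 8 × 8 × 5 = 320
  D: 5 × 10 × 10 = 500
  E: 7 × 4 × 6 = 168
  F: 5 × 9 × 9 = 405
  G: 4 × 10 × 4 = 160
RPN > 164: A (243), C (320), D (500), E (168), F (405).
Sum: 243 + 320 + 500 + 168 + 405 = 1636.

1636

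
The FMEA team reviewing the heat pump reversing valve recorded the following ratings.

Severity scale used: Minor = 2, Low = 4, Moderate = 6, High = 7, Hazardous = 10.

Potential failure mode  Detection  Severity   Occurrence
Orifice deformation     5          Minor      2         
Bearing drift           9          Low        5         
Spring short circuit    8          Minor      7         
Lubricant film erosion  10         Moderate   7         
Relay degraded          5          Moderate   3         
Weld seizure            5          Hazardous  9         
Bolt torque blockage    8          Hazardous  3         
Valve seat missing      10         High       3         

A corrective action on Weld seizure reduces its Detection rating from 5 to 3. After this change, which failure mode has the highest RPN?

RPN = Severity × Occurrence × Detection:
  Orifice deformation: 2 × 2 × 5 = 20
  Bearing drift: 4 × 5 × 9 = 180
  Spring short circuit: 2 × 7 × 8 = 112
  Lubricant film erosion: 6 × 7 × 10 = 420
  Relay degraded: 6 × 3 × 5 = 90
  Weld seizure: 10 × 9 × 5 = 450
  Bolt torque blockage: 10 × 3 × 8 = 240
  Valve seat missing: 7 × 3 × 10 = 210
After action: Weld seizure → 10 × 9 × 3 = 270.
Revised RPNs: Lubricant film erosion=420, Weld seizure=270, Bolt torque blockage=240, Valve seat missing=210, Bearing drift=180, Spring short circuit=112, Relay degraded=90, Orifice deformation=20.
Highest is now Lubricant film erosion (420).

Lubricant film erosion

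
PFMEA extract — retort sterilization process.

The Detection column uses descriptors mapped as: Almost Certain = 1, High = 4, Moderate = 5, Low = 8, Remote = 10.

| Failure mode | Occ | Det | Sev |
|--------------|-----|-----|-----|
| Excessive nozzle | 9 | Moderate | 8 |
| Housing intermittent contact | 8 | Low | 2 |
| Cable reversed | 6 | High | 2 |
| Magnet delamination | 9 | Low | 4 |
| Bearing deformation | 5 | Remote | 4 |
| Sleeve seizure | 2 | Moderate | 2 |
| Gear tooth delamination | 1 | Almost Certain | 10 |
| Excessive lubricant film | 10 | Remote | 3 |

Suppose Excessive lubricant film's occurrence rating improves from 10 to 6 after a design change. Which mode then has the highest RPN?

Excessive nozzle

RPN = Severity × Occurrence × Detection:
  Excessive nozzle: 8 × 9 × 5 = 360
  Housing intermittent contact: 2 × 8 × 8 = 128
  Cable reversed: 2 × 6 × 4 = 48
  Magnet delamination: 4 × 9 × 8 = 288
  Bearing deformation: 4 × 5 × 10 = 200
  Sleeve seizure: 2 × 2 × 5 = 20
  Gear tooth delamination: 10 × 1 × 1 = 10
  Excessive lubricant film: 3 × 10 × 10 = 300
After action: Excessive lubricant film → 3 × 6 × 10 = 180.
Revised RPNs: Excessive nozzle=360, Magnet delamination=288, Bearing deformation=200, Excessive lubricant film=180, Housing intermittent contact=128, Cable reversed=48, Sleeve seizure=20, Gear tooth delamination=10.
Highest is now Excessive nozzle (360).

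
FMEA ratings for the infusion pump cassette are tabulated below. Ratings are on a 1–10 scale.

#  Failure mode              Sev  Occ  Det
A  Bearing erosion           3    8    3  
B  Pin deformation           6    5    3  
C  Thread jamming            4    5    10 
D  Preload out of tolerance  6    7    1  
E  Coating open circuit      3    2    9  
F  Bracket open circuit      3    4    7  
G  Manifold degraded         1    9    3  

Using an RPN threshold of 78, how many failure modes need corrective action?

RPN = Severity × Occurrence × Detection:
  A: 3 × 8 × 3 = 72
  B: 6 × 5 × 3 = 90
  C: 4 × 5 × 10 = 200
  D: 6 × 7 × 1 = 42
  E: 3 × 2 × 9 = 54
  F: 3 × 4 × 7 = 84
  G: 1 × 9 × 3 = 27
Modes with RPN ≥ 78: B (90), C (200), F (84) → 3.

3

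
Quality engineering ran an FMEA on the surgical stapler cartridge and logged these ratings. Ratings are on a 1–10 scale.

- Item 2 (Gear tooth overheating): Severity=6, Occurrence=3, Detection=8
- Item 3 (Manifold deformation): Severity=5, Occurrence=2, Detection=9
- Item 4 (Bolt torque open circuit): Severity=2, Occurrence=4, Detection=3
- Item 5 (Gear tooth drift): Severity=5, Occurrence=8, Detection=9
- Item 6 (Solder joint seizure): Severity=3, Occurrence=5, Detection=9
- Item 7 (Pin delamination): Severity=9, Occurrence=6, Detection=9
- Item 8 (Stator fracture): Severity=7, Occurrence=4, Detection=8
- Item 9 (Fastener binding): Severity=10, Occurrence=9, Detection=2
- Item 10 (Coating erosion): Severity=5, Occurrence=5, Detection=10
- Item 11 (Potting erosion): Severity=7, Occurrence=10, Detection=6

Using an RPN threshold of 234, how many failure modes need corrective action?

RPN = Severity × Occurrence × Detection:
  Item 2: 6 × 3 × 8 = 144
  Item 3: 5 × 2 × 9 = 90
  Item 4: 2 × 4 × 3 = 24
  Item 5: 5 × 8 × 9 = 360
  Item 6: 3 × 5 × 9 = 135
  Item 7: 9 × 6 × 9 = 486
  Item 8: 7 × 4 × 8 = 224
  Item 9: 10 × 9 × 2 = 180
  Item 10: 5 × 5 × 10 = 250
  Item 11: 7 × 10 × 6 = 420
Modes with RPN ≥ 234: Item 5 (360), Item 7 (486), Item 10 (250), Item 11 (420) → 4.

4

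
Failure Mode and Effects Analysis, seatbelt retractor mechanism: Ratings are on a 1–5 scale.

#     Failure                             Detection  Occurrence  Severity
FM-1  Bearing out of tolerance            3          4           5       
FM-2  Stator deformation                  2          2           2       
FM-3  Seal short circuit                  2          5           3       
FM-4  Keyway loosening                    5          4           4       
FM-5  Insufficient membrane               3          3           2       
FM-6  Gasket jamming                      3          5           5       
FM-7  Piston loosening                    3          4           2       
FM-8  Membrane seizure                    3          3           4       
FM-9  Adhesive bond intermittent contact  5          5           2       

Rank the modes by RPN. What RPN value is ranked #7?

RPN = Severity × Occurrence × Detection:
  FM-1: 5 × 4 × 3 = 60
  FM-2: 2 × 2 × 2 = 8
  FM-3: 3 × 5 × 2 = 30
  FM-4: 4 × 4 × 5 = 80
  FM-5: 2 × 3 × 3 = 18
  FM-6: 5 × 5 × 3 = 75
  FM-7: 2 × 4 × 3 = 24
  FM-8: 4 × 3 × 3 = 36
  FM-9: 2 × 5 × 5 = 50
Sorted descending: 80, 75, 60, 50, 36, 30, 24, 18, 8.
The seventh-highest RPN is 24 (FM-7).

24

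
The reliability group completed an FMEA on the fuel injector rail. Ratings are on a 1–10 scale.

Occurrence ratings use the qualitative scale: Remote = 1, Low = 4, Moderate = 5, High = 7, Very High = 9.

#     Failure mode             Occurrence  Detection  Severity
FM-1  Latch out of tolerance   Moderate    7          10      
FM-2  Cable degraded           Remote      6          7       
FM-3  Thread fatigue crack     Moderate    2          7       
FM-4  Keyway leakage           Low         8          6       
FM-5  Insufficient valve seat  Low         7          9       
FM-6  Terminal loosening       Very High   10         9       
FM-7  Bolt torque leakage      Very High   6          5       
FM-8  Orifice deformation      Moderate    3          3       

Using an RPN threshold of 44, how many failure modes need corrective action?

7

RPN = Severity × Occurrence × Detection:
  FM-1: 10 × 5 × 7 = 350
  FM-2: 7 × 1 × 6 = 42
  FM-3: 7 × 5 × 2 = 70
  FM-4: 6 × 4 × 8 = 192
  FM-5: 9 × 4 × 7 = 252
  FM-6: 9 × 9 × 10 = 810
  FM-7: 5 × 9 × 6 = 270
  FM-8: 3 × 5 × 3 = 45
Modes with RPN ≥ 44: FM-1 (350), FM-3 (70), FM-4 (192), FM-5 (252), FM-6 (810), FM-7 (270), FM-8 (45) → 7.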